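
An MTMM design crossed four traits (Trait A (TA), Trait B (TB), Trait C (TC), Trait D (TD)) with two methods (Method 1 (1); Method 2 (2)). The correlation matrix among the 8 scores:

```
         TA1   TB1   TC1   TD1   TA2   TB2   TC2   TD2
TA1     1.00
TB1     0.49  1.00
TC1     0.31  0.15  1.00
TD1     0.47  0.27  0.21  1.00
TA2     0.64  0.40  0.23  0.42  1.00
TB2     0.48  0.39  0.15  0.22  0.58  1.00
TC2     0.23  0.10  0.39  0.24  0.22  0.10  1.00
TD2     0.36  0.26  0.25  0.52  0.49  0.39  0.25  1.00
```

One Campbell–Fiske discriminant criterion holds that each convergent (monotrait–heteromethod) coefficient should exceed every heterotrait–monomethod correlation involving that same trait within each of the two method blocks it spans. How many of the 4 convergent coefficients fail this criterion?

1

Checking each validity diagonal entry against its comparison values:
TA (methods 1·2): 0.64 vs {0.49, 0.58, 0.31, 0.22, 0.47, 0.49} → pass.
TB (methods 1·2): 0.39 vs {0.49, 0.58, 0.15, 0.10, 0.27, 0.39} → fail.
TC (methods 1·2): 0.39 vs {0.31, 0.22, 0.15, 0.10, 0.21, 0.25} → pass.
TD (methods 1·2): 0.52 vs {0.47, 0.49, 0.27, 0.39, 0.21, 0.25} → pass.
1 of 4 fail.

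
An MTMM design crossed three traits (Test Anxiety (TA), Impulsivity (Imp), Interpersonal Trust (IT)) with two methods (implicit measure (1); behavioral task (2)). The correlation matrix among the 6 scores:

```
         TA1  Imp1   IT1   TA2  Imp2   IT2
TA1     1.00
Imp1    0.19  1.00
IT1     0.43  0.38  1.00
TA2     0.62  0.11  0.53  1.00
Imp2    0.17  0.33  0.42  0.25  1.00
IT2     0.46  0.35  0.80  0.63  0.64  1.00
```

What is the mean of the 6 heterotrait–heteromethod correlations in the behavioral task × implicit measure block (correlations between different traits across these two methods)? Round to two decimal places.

0.34

HTHM values (method 2 × method 1): 0.11, 0.53, 0.17, 0.42, 0.46, 0.35; mean = 2.04/6 = 0.34.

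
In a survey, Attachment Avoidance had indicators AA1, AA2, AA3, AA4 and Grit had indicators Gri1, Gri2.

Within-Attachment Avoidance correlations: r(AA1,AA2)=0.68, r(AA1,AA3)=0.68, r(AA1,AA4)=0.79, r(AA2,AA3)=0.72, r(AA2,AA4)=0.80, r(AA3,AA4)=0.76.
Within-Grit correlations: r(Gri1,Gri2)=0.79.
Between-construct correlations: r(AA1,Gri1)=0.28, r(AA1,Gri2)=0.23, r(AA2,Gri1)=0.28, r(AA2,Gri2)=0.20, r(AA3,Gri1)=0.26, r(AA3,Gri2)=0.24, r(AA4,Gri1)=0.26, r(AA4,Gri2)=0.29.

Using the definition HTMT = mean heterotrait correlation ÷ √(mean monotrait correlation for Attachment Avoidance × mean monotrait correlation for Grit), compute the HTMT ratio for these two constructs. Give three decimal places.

Between-construct mean = 2.04/8 = 0.2550.
Mean within-AA = 4.43/6 = 0.7383; mean within-Gri = 0.79/1 = 0.7900.
Geometric mean = √(0.7383 × 0.7900) = 0.7637.
HTMT = 0.2550 / 0.7637 = 0.334.

0.334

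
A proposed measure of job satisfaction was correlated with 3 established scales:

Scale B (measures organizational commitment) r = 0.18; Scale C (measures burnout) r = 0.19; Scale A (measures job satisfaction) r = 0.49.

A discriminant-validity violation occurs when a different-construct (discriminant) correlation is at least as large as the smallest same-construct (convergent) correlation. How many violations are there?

Convergent (same construct = job satisfaction): Scale A.
Smallest convergent = 0.49. Discriminant values: 0.18, 0.19; count ≥ 0.49 → 0.

0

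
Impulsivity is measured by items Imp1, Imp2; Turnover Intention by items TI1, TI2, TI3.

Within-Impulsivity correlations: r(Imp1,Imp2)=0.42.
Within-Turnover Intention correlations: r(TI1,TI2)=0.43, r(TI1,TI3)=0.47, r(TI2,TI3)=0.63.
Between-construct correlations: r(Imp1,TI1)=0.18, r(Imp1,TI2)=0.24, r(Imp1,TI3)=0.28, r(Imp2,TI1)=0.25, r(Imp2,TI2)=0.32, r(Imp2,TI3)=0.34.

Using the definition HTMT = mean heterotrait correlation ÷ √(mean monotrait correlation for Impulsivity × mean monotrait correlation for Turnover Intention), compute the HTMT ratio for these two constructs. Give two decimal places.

0.58

Mean heterotrait r = 1.61/6 = 0.2683.
Mean within-Imp = 0.42/1 = 0.4200; mean within-TI = 1.53/3 = 0.5100.
Geometric mean = √(0.4200 × 0.5100) = 0.4628.
HTMT = 0.2683 / 0.4628 = 0.58.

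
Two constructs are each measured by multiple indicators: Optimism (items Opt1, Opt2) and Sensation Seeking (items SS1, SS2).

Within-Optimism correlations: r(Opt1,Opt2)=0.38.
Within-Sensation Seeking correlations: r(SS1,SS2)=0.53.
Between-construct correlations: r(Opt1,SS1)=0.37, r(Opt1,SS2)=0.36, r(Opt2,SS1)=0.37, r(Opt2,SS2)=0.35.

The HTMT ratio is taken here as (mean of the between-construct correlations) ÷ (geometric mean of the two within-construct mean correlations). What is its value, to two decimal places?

Between-construct mean = 1.45/4 = 0.3625.
Mean within-Opt = 0.38/1 = 0.3800; mean within-SS = 0.53/1 = 0.5300.
Geometric mean = √(0.3800 × 0.5300) = 0.4488.
HTMT = 0.3625 / 0.4488 = 0.81.

0.81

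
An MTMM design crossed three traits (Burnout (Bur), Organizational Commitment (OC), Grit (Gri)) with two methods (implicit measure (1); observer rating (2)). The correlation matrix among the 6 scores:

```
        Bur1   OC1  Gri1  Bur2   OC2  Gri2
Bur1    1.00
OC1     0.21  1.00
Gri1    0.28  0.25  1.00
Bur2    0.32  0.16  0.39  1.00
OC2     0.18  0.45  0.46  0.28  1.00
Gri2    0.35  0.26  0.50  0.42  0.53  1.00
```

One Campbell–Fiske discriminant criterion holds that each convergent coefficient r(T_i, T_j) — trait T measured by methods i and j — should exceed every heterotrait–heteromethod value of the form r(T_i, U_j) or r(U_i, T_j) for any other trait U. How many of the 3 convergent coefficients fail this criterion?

Convergent coefficients and their comparison sets:
Bur (methods 1·2): 0.32 vs {0.18, 0.16, 0.35, 0.39} → fail.
OC (methods 1·2): 0.45 vs {0.16, 0.18, 0.26, 0.46} → fail.
Gri (methods 1·2): 0.50 vs {0.39, 0.35, 0.46, 0.26} → pass.
2 of 3 fail.

2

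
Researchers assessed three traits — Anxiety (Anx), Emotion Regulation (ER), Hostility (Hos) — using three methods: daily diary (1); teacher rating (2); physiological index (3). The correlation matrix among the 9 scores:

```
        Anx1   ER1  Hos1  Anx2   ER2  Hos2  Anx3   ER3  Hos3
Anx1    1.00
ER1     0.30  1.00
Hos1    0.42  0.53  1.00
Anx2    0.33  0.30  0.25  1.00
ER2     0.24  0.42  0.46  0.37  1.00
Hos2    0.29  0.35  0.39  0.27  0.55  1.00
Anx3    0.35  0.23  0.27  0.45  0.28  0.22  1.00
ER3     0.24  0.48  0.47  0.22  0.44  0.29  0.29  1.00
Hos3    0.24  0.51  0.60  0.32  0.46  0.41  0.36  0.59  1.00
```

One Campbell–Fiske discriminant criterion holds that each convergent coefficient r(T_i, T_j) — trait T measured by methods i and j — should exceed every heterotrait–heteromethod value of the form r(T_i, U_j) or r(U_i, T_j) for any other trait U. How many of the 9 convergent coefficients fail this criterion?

5

Convergent coefficients and their comparison sets:
Anx (methods 1·2): 0.33 vs {0.24, 0.30, 0.29, 0.25} → pass.
Anx (methods 1·3): 0.35 vs {0.24, 0.23, 0.24, 0.27} → pass.
Anx (methods 2·3): 0.45 vs {0.22, 0.28, 0.32, 0.22} → pass.
ER (methods 1·2): 0.42 vs {0.30, 0.24, 0.35, 0.46} → fail.
ER (methods 1·3): 0.48 vs {0.23, 0.24, 0.51, 0.47} → fail.
ER (methods 2·3): 0.44 vs {0.28, 0.22, 0.46, 0.29} → fail.
Hos (methods 1·2): 0.39 vs {0.25, 0.29, 0.46, 0.35} → fail.
Hos (methods 1·3): 0.60 vs {0.27, 0.24, 0.47, 0.51} → pass.
Hos (methods 2·3): 0.41 vs {0.22, 0.32, 0.29, 0.46} → fail.
5 of 9 fail.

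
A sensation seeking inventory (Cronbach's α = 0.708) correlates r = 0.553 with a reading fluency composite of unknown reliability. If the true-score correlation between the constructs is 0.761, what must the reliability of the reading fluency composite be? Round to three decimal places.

0.746

r_true = r_obs / √(r_xx · r_yy) ⇒ 0.761 = 0.553 / √(0.708 · r_yy).
√(0.708 · r_yy) = 0.553 / 0.761 = 0.7267; 0.708 · r_yy = 0.5281; r_yy = 0.5281 / 0.708 ≈ 0.746.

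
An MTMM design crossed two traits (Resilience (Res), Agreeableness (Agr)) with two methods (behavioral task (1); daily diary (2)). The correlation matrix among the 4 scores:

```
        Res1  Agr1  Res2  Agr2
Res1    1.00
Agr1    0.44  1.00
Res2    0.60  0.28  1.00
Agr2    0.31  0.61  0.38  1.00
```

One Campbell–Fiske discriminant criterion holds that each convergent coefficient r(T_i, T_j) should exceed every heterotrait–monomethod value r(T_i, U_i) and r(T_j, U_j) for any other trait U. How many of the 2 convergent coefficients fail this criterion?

0

Convergent coefficients and their comparison sets:
Res (methods 1·2): 0.60 vs {0.44, 0.38} → pass.
Agr (methods 1·2): 0.61 vs {0.44, 0.38} → pass.
0 of 2 fail.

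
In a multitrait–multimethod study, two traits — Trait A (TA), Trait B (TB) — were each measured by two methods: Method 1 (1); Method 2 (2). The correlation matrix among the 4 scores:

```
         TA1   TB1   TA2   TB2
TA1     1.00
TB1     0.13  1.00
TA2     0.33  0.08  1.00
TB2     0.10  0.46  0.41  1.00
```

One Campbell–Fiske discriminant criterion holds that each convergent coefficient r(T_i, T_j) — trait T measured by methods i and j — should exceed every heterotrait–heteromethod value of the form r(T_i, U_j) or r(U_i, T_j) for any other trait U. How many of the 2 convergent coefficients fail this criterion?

Each convergent coefficient versus the relevant comparison correlations:
TA (methods 1·2): 0.33 vs {0.10, 0.08} → pass.
TB (methods 1·2): 0.46 vs {0.08, 0.10} → pass.
0 of 2 fail.

0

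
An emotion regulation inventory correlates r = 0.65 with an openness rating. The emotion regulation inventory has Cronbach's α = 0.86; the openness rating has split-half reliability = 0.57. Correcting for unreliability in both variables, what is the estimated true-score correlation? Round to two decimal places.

0.93

r_true = r_obs / √(r_xx · r_yy) = 0.65 / √(0.86 × 0.57) = 0.65 / √0.4902 = 0.65 / 0.7001 ≈ 0.93.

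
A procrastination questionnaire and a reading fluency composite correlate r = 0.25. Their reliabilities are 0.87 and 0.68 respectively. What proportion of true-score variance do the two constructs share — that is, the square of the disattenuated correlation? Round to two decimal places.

Disattenuated r = 0.25 / √(0.87 × 0.68) = 0.25 / 0.7692 = 0.3250.
Shared true-score variance = 0.3250² = 0.1056 ≈ 0.11.

0.11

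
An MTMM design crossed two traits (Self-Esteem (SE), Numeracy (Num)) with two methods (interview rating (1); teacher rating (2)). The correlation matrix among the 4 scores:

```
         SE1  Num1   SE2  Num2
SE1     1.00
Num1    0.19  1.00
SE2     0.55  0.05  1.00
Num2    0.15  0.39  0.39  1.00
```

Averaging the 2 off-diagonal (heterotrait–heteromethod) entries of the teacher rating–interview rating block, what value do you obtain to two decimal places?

0.10

HTHM values (method 2 × method 1): 0.05, 0.15; mean = 0.20/2 = 0.10.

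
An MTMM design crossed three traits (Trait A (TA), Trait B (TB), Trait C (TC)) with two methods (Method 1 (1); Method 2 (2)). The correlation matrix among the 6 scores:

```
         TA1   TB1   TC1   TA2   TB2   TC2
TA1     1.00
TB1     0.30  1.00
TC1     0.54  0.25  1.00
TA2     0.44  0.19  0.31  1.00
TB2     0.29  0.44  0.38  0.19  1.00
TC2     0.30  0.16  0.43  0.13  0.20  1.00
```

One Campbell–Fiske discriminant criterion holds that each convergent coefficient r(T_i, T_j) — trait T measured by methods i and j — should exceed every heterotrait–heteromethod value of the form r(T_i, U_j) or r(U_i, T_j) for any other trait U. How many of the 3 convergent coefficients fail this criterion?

0

Each convergent coefficient versus the relevant comparison correlations:
TA (methods 1·2): 0.44 vs {0.29, 0.19, 0.30, 0.31} → pass.
TB (methods 1·2): 0.44 vs {0.19, 0.29, 0.16, 0.38} → pass.
TC (methods 1·2): 0.43 vs {0.31, 0.30, 0.38, 0.16} → pass.
0 of 3 fail.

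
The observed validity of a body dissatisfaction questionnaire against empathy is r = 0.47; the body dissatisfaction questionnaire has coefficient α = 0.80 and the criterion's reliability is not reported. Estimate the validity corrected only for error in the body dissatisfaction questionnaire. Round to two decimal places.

Single correction: r_c = r_obs / √r_xx = 0.47 / √0.80 = 0.47 / 0.8944 ≈ 0.53.

0.53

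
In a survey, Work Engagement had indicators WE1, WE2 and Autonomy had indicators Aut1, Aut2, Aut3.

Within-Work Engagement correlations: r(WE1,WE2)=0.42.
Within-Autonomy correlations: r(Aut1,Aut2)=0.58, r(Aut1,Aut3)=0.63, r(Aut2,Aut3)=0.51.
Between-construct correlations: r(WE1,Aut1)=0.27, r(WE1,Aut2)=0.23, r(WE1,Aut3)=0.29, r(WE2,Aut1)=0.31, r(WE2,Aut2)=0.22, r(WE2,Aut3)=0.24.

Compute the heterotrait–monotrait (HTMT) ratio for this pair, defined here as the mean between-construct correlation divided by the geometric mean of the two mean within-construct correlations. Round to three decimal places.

0.530

Mean heterotrait r = 1.56/6 = 0.2600.
Mean within-WE = 0.42/1 = 0.4200; mean within-Aut = 1.72/3 = 0.5733.
Geometric mean = √(0.4200 × 0.5733) = 0.4907.
HTMT = 0.2600 / 0.4907 = 0.530.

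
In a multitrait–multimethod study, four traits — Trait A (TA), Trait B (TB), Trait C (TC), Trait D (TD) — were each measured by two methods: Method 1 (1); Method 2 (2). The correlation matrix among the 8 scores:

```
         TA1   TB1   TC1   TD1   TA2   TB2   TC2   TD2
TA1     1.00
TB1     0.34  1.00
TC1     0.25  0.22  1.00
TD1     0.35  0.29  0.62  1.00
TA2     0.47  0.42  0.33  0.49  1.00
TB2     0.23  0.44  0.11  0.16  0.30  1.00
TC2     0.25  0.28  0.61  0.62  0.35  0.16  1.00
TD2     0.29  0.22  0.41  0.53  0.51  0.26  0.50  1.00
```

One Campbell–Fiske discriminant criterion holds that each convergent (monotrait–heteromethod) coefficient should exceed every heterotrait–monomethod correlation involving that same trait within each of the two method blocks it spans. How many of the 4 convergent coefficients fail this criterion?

3

Each convergent coefficient versus the relevant comparison correlations:
TA (methods 1·2): 0.47 vs {0.34, 0.30, 0.25, 0.35, 0.35, 0.51} → fail.
TB (methods 1·2): 0.44 vs {0.34, 0.30, 0.22, 0.16, 0.29, 0.26} → pass.
TC (methods 1·2): 0.61 vs {0.25, 0.35, 0.22, 0.16, 0.62, 0.50} → fail.
TD (methods 1·2): 0.53 vs {0.35, 0.51, 0.29, 0.26, 0.62, 0.50} → fail.
3 of 4 fail.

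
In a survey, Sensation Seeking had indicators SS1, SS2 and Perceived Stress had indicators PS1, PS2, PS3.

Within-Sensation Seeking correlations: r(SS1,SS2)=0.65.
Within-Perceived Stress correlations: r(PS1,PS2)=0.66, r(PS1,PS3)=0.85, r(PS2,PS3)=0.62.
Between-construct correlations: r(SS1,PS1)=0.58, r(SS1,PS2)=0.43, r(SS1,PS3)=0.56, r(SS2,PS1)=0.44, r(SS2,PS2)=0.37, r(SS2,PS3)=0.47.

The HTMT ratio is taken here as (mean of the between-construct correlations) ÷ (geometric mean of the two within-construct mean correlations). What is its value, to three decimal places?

Between-construct mean = 2.85/6 = 0.4750.
Mean within-SS = 0.65/1 = 0.6500; mean within-PS = 2.13/3 = 0.7100.
Geometric mean = √(0.6500 × 0.7100) = 0.6793.
HTMT = 0.4750 / 0.6793 = 0.699.

0.699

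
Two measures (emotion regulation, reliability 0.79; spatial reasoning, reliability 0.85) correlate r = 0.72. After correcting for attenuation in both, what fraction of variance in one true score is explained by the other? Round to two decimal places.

0.77

Disattenuated r = 0.72 / √(0.79 × 0.85) = 0.72 / 0.8195 = 0.8786.
Shared true-score variance = 0.8786² = 0.7719 ≈ 0.77.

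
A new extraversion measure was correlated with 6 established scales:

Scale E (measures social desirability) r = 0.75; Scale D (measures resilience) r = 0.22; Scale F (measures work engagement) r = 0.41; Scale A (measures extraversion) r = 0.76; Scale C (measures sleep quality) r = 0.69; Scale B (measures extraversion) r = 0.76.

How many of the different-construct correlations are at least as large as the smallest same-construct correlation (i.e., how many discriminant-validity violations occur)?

0

Convergent (same construct = extraversion): Scale A, Scale B.
Smallest convergent = 0.76. Discriminant values: 0.75, 0.22, 0.41, 0.69; count ≥ 0.76 → 0.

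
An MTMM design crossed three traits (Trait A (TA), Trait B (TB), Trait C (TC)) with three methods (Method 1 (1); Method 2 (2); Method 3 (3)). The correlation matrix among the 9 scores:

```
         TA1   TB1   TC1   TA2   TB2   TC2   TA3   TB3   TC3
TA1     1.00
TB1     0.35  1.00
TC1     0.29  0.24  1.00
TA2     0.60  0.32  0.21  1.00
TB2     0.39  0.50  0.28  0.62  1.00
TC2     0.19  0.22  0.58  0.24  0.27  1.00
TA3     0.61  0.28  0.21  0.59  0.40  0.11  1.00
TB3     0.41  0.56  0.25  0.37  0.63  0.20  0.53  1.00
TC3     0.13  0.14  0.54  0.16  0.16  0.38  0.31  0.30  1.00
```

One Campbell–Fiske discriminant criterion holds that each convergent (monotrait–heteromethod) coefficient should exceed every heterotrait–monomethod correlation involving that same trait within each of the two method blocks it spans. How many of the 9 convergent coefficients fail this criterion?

3

Each convergent coefficient versus the relevant comparison correlations:
TA (methods 1·2): 0.60 vs {0.35, 0.62, 0.29, 0.24} → fail.
TA (methods 1·3): 0.61 vs {0.35, 0.53, 0.29, 0.31} → pass.
TA (methods 2·3): 0.59 vs {0.62, 0.53, 0.24, 0.31} → fail.
TB (methods 1·2): 0.50 vs {0.35, 0.62, 0.24, 0.27} → fail.
TB (methods 1·3): 0.56 vs {0.35, 0.53, 0.24, 0.30} → pass.
TB (methods 2·3): 0.63 vs {0.62, 0.53, 0.27, 0.30} → pass.
TC (methods 1·2): 0.58 vs {0.29, 0.24, 0.24, 0.27} → pass.
TC (methods 1·3): 0.54 vs {0.29, 0.31, 0.24, 0.30} → pass.
TC (methods 2·3): 0.38 vs {0.24, 0.31, 0.27, 0.30} → pass.
3 of 9 fail.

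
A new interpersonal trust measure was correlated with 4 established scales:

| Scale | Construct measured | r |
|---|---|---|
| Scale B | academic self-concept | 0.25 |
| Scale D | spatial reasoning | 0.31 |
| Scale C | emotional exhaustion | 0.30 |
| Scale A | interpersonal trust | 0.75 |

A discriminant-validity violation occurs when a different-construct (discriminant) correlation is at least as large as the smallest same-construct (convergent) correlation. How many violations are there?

0

Convergent (same construct = interpersonal trust): Scale A.
Smallest convergent = 0.75. Discriminant values: 0.25, 0.31, 0.30; count ≥ 0.75 → 0.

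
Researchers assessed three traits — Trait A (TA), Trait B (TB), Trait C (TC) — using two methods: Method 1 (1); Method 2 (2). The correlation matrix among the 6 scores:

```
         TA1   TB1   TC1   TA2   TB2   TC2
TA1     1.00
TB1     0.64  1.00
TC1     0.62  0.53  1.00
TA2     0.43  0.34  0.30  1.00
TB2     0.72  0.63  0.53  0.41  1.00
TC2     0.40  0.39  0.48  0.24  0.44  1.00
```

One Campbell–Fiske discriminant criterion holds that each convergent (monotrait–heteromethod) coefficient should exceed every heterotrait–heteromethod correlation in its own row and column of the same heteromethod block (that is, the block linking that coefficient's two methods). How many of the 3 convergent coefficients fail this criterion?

3

Convergent coefficients and their comparison sets:
TA (methods 1·2): 0.43 vs {0.72, 0.34, 0.40, 0.30} → fail.
TB (methods 1·2): 0.63 vs {0.34, 0.72, 0.39, 0.53} → fail.
TC (methods 1·2): 0.48 vs {0.30, 0.40, 0.53, 0.39} → fail.
3 of 3 fail.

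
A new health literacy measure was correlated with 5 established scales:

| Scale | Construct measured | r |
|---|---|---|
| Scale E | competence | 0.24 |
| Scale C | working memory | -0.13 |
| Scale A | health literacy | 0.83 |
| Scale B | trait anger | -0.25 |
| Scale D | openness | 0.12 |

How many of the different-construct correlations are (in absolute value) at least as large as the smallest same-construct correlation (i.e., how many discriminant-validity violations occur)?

0

Convergent (same construct = health literacy): Scale A.
Smallest convergent = 0.83. Discriminant |r|: 0.24, 0.13, 0.25, 0.12; count ≥ 0.83 → 0.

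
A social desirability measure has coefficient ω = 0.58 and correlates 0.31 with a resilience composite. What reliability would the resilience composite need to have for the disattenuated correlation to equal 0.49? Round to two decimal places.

0.69

r_true = r_obs / √(r_xx · r_yy) ⇒ 0.49 = 0.31 / √(0.58 · r_yy).
√(0.58 · r_yy) = 0.31 / 0.49 = 0.6327; 0.58 · r_yy = 0.4003; r_yy = 0.4003 / 0.58 ≈ 0.69.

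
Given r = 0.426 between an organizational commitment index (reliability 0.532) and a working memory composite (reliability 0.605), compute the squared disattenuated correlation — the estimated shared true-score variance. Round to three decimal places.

Disattenuated r = 0.426 / √(0.532 × 0.605) = 0.426 / 0.5673 = 0.7509.
Shared true-score variance = 0.7509² = 0.5639 ≈ 0.564.

0.564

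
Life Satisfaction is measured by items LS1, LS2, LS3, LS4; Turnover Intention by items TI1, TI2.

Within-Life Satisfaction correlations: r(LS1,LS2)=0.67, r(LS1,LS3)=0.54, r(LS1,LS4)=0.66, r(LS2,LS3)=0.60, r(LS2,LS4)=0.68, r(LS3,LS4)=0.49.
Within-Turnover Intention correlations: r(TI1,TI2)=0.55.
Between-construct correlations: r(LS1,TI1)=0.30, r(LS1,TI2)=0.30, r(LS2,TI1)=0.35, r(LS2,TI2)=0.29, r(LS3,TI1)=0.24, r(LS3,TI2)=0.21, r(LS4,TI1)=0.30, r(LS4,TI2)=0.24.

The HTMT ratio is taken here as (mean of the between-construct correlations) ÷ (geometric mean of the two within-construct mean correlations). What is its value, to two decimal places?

Mean heterotrait r = 2.23/8 = 0.2788.
Mean within-LS = 3.64/6 = 0.6067; mean within-TI = 0.55/1 = 0.5500.
Geometric mean = √(0.6067 × 0.5500) = 0.5777.
HTMT = 0.2788 / 0.5777 = 0.48.

0.48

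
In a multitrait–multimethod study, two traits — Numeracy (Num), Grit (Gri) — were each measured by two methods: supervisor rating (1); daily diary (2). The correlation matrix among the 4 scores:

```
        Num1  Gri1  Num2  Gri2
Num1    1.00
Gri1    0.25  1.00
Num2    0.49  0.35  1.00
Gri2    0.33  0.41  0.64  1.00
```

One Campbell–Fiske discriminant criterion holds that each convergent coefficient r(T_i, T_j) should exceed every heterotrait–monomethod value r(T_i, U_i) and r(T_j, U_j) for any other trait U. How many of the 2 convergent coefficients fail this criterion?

Each convergent coefficient versus the relevant comparison correlations:
Num (methods 1·2): 0.49 vs {0.25, 0.64} → fail.
Gri (methods 1·2): 0.41 vs {0.25, 0.64} → fail.
2 of 2 fail.

2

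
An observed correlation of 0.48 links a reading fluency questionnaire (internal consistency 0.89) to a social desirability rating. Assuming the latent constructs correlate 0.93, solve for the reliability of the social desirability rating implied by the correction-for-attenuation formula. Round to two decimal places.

r_true = r_obs / √(r_xx · r_yy) ⇒ 0.93 = 0.48 / √(0.89 · r_yy).
√(0.89 · r_yy) = 0.48 / 0.93 = 0.5161; 0.89 · r_yy = 0.2664; r_yy = 0.2664 / 0.89 ≈ 0.30.

0.30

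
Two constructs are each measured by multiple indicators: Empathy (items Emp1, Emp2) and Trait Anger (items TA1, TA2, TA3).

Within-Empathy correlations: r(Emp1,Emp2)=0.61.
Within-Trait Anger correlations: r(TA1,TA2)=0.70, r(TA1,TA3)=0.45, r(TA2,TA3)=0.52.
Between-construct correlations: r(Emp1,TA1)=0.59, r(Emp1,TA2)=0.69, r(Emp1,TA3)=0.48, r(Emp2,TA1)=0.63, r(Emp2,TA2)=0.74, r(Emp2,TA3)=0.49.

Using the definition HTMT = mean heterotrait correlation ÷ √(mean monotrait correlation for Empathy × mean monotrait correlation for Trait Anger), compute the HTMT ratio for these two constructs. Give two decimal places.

Mean heterotrait r = 3.62/6 = 0.6033.
Mean within-Emp = 0.61/1 = 0.6100; mean within-TA = 1.67/3 = 0.5567.
Geometric mean = √(0.6100 × 0.5567) = 0.5827.
HTMT = 0.6033 / 0.5827 = 1.04.

1.04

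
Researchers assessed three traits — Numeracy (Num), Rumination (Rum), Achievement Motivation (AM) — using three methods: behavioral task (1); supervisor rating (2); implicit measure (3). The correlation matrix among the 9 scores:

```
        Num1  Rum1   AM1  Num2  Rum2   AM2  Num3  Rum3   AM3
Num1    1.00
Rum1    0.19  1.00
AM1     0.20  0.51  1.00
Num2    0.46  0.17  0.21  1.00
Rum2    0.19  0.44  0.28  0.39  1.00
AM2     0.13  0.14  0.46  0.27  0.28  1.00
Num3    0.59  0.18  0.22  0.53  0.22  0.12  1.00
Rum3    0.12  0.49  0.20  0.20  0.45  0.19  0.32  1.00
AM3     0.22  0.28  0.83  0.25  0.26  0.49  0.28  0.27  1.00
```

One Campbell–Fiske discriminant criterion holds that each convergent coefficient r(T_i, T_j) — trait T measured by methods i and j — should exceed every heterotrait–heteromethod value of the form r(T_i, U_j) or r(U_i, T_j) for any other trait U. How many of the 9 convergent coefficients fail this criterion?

0

Checking each validity diagonal entry against its comparison values:
Num (methods 1·2): 0.46 vs {0.19, 0.17, 0.13, 0.21} → pass.
Num (methods 1·3): 0.59 vs {0.12, 0.18, 0.22, 0.22} → pass.
Num (methods 2·3): 0.53 vs {0.20, 0.22, 0.25, 0.12} → pass.
Rum (methods 1·2): 0.44 vs {0.17, 0.19, 0.14, 0.28} → pass.
Rum (methods 1·3): 0.49 vs {0.18, 0.12, 0.28, 0.20} → pass.
Rum (methods 2·3): 0.45 vs {0.22, 0.20, 0.26, 0.19} → pass.
AM (methods 1·2): 0.46 vs {0.21, 0.13, 0.28, 0.14} → pass.
AM (methods 1·3): 0.83 vs {0.22, 0.22, 0.20, 0.28} → pass.
AM (methods 2·3): 0.49 vs {0.12, 0.25, 0.19, 0.26} → pass.
0 of 9 fail.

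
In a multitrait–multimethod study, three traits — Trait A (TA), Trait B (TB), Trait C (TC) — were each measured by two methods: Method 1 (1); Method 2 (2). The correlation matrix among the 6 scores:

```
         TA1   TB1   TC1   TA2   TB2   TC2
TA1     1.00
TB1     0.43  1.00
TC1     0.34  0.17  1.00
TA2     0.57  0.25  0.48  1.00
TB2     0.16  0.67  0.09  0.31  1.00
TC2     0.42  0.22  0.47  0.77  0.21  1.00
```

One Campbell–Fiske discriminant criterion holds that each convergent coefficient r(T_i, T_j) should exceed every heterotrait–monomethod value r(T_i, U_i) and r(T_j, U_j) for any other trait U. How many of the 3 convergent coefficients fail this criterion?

Convergent coefficients and their comparison sets:
TA (methods 1·2): 0.57 vs {0.43, 0.31, 0.34, 0.77} → fail.
TB (methods 1·2): 0.67 vs {0.43, 0.31, 0.17, 0.21} → pass.
TC (methods 1·2): 0.47 vs {0.34, 0.77, 0.17, 0.21} → fail.
2 of 3 fail.

2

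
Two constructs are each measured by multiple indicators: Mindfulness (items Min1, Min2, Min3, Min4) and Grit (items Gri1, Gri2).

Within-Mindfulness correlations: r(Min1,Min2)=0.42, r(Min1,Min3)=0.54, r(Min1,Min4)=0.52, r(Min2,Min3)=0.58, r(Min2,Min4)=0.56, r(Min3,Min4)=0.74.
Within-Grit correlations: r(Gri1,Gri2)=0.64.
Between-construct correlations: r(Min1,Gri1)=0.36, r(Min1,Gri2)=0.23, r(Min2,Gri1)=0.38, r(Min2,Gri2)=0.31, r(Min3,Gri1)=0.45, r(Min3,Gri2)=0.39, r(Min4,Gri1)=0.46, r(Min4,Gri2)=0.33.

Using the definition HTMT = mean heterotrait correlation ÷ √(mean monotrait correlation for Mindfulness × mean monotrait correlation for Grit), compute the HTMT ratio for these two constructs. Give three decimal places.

Mean between = 2.91/8 = 0.3638.
Mean within-Min = 3.36/6 = 0.5600; mean within-Gri = 0.64/1 = 0.6400.
Geometric mean = √(0.5600 × 0.6400) = 0.5987.
HTMT = 0.3638 / 0.5987 = 0.608.

0.608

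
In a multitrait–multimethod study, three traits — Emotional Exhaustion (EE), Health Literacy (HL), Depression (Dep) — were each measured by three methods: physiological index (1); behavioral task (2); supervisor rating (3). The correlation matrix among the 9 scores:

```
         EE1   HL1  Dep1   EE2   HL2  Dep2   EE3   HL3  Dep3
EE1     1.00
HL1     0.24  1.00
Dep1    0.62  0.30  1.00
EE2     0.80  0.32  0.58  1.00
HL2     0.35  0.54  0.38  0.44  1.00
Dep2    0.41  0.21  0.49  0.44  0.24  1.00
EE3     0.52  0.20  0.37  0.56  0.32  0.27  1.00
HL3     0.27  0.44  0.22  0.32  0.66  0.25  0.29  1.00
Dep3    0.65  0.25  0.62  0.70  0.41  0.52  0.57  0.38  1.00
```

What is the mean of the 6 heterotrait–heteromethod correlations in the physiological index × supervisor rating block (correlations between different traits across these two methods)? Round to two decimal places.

HTHM values (method 1 × method 3): 0.27, 0.65, 0.20, 0.25, 0.37, 0.22; mean = 1.96/6 = 0.33.

0.33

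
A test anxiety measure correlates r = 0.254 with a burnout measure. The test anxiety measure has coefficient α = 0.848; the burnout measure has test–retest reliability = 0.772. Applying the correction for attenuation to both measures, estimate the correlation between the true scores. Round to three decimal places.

0.314

r_true = r_obs / √(r_xx · r_yy) = 0.254 / √(0.848 × 0.772) = 0.254 / √0.654656 = 0.254 / 0.8091 ≈ 0.314.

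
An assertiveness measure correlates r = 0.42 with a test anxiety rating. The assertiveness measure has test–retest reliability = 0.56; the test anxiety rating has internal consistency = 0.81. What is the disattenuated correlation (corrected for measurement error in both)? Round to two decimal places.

r_true = r_obs / √(r_xx · r_yy) = 0.42 / √(0.56 × 0.81) = 0.42 / √0.4536 = 0.42 / 0.6735 ≈ 0.62.

0.62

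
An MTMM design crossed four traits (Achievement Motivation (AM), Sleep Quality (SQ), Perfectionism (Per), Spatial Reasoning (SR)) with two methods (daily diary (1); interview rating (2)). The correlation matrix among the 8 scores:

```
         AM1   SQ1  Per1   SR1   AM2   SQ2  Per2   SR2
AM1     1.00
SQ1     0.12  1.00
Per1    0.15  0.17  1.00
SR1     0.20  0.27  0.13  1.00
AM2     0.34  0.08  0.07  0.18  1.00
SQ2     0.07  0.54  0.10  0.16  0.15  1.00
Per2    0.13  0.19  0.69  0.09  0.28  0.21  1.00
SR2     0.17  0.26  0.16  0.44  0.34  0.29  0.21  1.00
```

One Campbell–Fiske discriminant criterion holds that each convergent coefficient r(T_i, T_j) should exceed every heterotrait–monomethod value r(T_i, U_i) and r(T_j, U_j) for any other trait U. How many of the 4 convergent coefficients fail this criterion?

Convergent coefficients and their comparison sets:
AM (methods 1·2): 0.34 vs {0.12, 0.15, 0.15, 0.28, 0.20, 0.34} → fail.
SQ (methods 1·2): 0.54 vs {0.12, 0.15, 0.17, 0.21, 0.27, 0.29} → pass.
Per (methods 1·2): 0.69 vs {0.15, 0.28, 0.17, 0.21, 0.13, 0.21} → pass.
SR (methods 1·2): 0.44 vs {0.20, 0.34, 0.27, 0.29, 0.13, 0.21} → pass.
1 of 4 fail.

1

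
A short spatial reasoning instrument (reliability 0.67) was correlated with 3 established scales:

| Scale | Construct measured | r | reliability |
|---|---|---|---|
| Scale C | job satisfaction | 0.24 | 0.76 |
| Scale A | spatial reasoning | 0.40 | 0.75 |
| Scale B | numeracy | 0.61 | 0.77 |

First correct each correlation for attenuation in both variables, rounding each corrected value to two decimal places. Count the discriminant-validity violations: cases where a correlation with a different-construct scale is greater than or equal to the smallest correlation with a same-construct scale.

1

Disattenuated r (r / √(r_scale · r_new)):
  Scale C (disc): 0.24 / √(0.76·0.67) = 0.34
  Scale A (conv): 0.40 / √(0.75·0.67) = 0.56
  Scale B (disc): 0.61 / √(0.77·0.67) = 0.85
Smallest convergent = 0.56. Discriminant values: 0.34, 0.85; count ≥ 0.56 → 1.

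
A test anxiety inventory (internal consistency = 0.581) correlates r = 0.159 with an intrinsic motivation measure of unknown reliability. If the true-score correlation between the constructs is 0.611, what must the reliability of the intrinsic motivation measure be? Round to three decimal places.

r_true = r_obs / √(r_xx · r_yy) ⇒ 0.611 = 0.159 / √(0.581 · r_yy).
√(0.581 · r_yy) = 0.159 / 0.611 = 0.2602; 0.581 · r_yy = 0.0677; r_yy = 0.0677 / 0.581 ≈ 0.117.

0.117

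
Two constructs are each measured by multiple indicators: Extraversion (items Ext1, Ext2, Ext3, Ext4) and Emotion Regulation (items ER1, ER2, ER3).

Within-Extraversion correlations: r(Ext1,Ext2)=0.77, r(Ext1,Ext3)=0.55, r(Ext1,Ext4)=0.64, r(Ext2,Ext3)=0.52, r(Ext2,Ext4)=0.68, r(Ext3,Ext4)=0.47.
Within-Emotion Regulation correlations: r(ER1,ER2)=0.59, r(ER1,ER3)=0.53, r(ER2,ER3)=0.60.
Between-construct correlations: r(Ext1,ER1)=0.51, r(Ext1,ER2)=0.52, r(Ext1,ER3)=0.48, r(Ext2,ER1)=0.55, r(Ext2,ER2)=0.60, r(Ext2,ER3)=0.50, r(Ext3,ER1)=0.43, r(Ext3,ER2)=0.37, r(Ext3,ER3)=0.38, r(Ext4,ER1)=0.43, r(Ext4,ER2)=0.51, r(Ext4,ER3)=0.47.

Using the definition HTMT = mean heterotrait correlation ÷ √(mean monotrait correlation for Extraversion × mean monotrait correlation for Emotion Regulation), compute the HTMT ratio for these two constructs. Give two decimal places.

0.81

Between-construct mean = 5.75/12 = 0.4792.
Mean within-Ext = 3.63/6 = 0.6050; mean within-ER = 1.72/3 = 0.5733.
Geometric mean = √(0.6050 × 0.5733) = 0.5889.
HTMT = 0.4792 / 0.5889 = 0.81.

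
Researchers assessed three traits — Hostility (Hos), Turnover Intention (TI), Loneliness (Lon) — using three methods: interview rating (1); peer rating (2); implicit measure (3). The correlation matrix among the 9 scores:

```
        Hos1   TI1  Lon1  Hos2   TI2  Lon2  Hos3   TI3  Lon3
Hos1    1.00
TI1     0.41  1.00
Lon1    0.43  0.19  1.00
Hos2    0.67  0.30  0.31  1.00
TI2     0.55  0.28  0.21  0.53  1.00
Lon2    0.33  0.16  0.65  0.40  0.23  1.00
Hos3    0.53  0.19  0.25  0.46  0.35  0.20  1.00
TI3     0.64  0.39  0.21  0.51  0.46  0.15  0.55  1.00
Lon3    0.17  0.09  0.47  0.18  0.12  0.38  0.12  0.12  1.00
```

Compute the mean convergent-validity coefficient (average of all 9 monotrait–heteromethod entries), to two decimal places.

Convergent values: 0.67, 0.53, 0.46, 0.28, 0.39, 0.46, 0.65, 0.47, 0.38; mean = 4.29/9 = 0.48.

0.48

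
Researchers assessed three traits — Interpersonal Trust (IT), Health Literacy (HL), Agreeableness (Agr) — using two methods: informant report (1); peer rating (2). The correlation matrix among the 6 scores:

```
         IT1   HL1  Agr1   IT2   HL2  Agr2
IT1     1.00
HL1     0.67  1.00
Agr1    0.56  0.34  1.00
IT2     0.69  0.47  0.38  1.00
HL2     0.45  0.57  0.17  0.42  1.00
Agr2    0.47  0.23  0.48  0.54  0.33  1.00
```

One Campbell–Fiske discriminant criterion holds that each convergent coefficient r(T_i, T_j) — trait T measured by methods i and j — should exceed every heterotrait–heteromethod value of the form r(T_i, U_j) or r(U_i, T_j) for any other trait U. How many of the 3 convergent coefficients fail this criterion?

0

Checking each validity diagonal entry against its comparison values:
IT (methods 1·2): 0.69 vs {0.45, 0.47, 0.47, 0.38} → pass.
HL (methods 1·2): 0.57 vs {0.47, 0.45, 0.23, 0.17} → pass.
Agr (methods 1·2): 0.48 vs {0.38, 0.47, 0.17, 0.23} → pass.
0 of 3 fail.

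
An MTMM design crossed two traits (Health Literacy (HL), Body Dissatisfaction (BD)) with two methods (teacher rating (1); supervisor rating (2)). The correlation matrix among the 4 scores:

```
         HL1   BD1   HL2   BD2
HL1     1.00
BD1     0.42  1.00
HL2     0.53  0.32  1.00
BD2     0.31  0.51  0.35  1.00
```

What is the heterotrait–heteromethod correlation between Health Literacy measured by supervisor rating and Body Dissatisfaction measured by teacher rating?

0.32

Different traits and methods: r(HL2, BD1) = 0.32.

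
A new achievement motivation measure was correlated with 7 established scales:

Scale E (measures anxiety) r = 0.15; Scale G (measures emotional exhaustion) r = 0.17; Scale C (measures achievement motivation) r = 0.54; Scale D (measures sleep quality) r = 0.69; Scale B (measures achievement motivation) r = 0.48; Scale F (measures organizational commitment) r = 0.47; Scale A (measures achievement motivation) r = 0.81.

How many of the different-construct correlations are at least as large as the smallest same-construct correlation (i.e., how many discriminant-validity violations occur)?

1

Convergent (same construct = achievement motivation): Scale C, Scale B, Scale A.
Smallest convergent = 0.48. Discriminant values: 0.15, 0.17, 0.69, 0.47; count ≥ 0.48 → 1.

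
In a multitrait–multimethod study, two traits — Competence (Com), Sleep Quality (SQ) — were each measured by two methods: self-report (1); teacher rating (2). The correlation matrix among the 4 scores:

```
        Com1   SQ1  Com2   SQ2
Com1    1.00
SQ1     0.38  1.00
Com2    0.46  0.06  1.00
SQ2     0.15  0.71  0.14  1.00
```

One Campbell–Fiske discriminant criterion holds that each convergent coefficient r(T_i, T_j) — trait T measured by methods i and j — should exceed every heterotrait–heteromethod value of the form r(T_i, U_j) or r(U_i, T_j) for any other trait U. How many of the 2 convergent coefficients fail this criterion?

Each convergent coefficient versus the relevant comparison correlations:
Com (methods 1·2): 0.46 vs {0.15, 0.06} → pass.
SQ (methods 1·2): 0.71 vs {0.06, 0.15} → pass.
0 of 2 fail.

0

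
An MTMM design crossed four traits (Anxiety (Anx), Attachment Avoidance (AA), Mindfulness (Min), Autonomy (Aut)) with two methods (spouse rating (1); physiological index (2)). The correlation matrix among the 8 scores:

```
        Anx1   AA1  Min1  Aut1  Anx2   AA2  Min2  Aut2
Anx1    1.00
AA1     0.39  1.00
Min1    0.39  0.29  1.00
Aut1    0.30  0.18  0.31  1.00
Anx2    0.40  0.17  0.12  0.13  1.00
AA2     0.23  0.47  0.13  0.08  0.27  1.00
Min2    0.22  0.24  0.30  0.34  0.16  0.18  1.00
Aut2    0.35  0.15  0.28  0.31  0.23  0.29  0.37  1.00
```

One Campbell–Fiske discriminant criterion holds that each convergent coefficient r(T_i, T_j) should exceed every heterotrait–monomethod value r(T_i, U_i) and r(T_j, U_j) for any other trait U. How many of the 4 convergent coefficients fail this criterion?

2

Each convergent coefficient versus the relevant comparison correlations:
Anx (methods 1·2): 0.40 vs {0.39, 0.27, 0.39, 0.16, 0.30, 0.23} → pass.
AA (methods 1·2): 0.47 vs {0.39, 0.27, 0.29, 0.18, 0.18, 0.29} → pass.
Min (methods 1·2): 0.30 vs {0.39, 0.16, 0.29, 0.18, 0.31, 0.37} → fail.
Aut (methods 1·2): 0.31 vs {0.30, 0.23, 0.18, 0.29, 0.31, 0.37} → fail.
2 of 4 fail.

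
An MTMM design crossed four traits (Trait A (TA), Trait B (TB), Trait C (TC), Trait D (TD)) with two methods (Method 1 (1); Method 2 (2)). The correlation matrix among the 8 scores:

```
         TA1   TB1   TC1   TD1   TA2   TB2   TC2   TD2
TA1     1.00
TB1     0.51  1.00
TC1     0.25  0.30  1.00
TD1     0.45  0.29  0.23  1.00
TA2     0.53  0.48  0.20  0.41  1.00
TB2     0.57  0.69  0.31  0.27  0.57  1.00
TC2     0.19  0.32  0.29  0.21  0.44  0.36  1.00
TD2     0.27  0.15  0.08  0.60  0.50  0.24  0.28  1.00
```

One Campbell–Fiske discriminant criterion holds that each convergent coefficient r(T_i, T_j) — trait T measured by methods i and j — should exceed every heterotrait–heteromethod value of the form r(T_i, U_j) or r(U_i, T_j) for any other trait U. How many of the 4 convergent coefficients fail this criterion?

Convergent coefficients and their comparison sets:
TA (methods 1·2): 0.53 vs {0.57, 0.48, 0.19, 0.20, 0.27, 0.41} → fail.
TB (methods 1·2): 0.69 vs {0.48, 0.57, 0.32, 0.31, 0.15, 0.27} → pass.
TC (methods 1·2): 0.29 vs {0.20, 0.19, 0.31, 0.32, 0.08, 0.21} → fail.
TD (methods 1·2): 0.60 vs {0.41, 0.27, 0.27, 0.15, 0.21, 0.08} → pass.
2 of 4 fail.

2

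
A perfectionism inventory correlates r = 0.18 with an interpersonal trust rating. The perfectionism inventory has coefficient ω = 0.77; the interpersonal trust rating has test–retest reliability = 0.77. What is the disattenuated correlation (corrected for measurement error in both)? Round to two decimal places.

0.23

r_true = r_obs / √(r_xx · r_yy) = 0.18 / √(0.77 × 0.77) = 0.18 / √0.5929 = 0.18 / 0.7700 ≈ 0.23.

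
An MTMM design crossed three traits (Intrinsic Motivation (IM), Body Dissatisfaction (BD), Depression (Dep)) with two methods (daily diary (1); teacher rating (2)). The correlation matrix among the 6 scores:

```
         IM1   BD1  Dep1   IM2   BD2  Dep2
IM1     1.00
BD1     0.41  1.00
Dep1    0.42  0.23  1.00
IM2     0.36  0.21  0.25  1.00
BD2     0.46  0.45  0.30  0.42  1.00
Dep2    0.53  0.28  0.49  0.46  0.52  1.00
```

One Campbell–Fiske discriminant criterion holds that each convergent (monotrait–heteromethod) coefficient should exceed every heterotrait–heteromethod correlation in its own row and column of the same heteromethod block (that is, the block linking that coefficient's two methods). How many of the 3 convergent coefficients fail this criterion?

3

Checking each validity diagonal entry against its comparison values:
IM (methods 1·2): 0.36 vs {0.46, 0.21, 0.53, 0.25} → fail.
BD (methods 1·2): 0.45 vs {0.21, 0.46, 0.28, 0.30} → fail.
Dep (methods 1·2): 0.49 vs {0.25, 0.53, 0.30, 0.28} → fail.
3 of 3 fail.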